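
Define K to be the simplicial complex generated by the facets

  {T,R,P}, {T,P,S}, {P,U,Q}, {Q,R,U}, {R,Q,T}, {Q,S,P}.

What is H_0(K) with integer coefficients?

We work with the vertex ordering P < Q < R < S < T < U. The simplices of K, each written with vertices in increasing order, are:

  0-simplices (6): P, Q, R, S, T, U
  1-simplices (12): PQ, PR, PS, PT, PU, QR, QS, QT, QU, RT, RU, ST
  2-simplices (6): PQS, PQU, PRT, PST, QRT, QRU

Hence C_0 ≅ Z^6, C_1 ≅ Z^12, C_2 ≅ Z^6.

Boundary ∂_1: C_1 → C_0 sends each edge [p,q] (with p < q) to q − p. For instance
  ∂QS = S − Q.
As a 6×12 matrix over Z this has rank 5, with invariant factors (1,1,1,1,1).

The boundary map ∂_2: C_2 → C_1 maps a triangle to the signed sum of its edges. For instance
  ∂PQU = QU − PU + PQ,
  ∂PRT = RT − PT + PR.
As a 12×6 matrix over Z this has rank 6, with invariant factors (1,1,1,1,1,1).

Computing H_k = (kernel of ∂_k) / (image of ∂_{k+1}):

  H_0: rank C_0 − rank ∂_1 = 6 − 5 = 1, and the invariant factors of ∂_1 are all 1, so H_0 = Z.

H_0 = Z.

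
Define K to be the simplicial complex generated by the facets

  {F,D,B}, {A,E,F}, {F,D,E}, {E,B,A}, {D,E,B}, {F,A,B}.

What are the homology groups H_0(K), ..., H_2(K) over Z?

H_0 = Z,  H_1 = 0,  H_2 = Z.

K has 5 vertices, 9 edges, 6 triangles.
rank ∂_0 = 0, rank ∂_1 = 4 ⇒ b_0 = 5 − 0 − 4 = 1; all invariant factors of ∂_1 are 1 so no torsion. So H_0 = Z.
rank ∂_1 = 4, rank ∂_2 = 5 ⇒ b_1 = 9 − 4 − 5 = 0; all invariant factors of ∂_2 are 1 so no torsion. So H_1 = 0.
rank ∂_2 = 5, rank ∂_3 = 0 ⇒ b_2 = 6 − 5 − 0 = 1. So H_2 = Z.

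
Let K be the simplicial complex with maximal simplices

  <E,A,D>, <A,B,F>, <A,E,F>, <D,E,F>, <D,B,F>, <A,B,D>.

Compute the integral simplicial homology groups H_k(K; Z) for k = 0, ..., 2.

Fix the vertex order A < B < D < E < F and write every simplex with vertices in increasing order. Then dim K = 2 and the simplices of K are:

  0-simplices (5): A, B, D, E, F
  1-simplices (9): AB, AD, AE, AF, BD, BF, DE, DF, EF
  2-simplices (6): ABD, ABF, ADE, AEF, BDF, DEF

giving chain groups C_0 ≅ Z^5, C_1 ≅ Z^9, C_2 ≅ Z^6.

Boundary ∂_1: C_1 → C_0 is given by ∂[p,q] = [q] − [p]. For instance
  ∂DF = F − D.
The 5×9 boundary matrix has rank 4 and Smith normal form diag(1,1,1,1).

Boundary ∂_2: C_2 → C_1 maps a triangle to the signed sum of its edges. For instance
  ∂DEF = EF − DF + DE,
  ∂ABD = BD − AD + AB.
The 9×6 boundary matrix has rank 5 and Smith normal form diag(1,1,1,1,1).

From H_k ≅ ker(∂_k) / im(∂_{k+1}) we obtain:

  H_0: rank C_0 − rank ∂_1 = 5 − 4 = 1, and the invariant factors of ∂_1 are all 1, so H_0 ≅ Z.
  H_1: rank ker ∂_1 − rank ∂_2 = (9 − 4) − 5 = 0, and the invariant factors of ∂_2 are all 1, so H_1 ≅ 0.
  H_2: rank ker ∂_2 − rank ∂_3 = (6 − 5) − 0 = 1, and there is no ∂_3, so H_2 ≅ Z.

As a check, the Euler characteristic is 5 − 9 + 6 = 2, which agrees with 1 − 0 + 1 = 2.

H_0 = Z,  H_1 = 0,  H_2 = Z.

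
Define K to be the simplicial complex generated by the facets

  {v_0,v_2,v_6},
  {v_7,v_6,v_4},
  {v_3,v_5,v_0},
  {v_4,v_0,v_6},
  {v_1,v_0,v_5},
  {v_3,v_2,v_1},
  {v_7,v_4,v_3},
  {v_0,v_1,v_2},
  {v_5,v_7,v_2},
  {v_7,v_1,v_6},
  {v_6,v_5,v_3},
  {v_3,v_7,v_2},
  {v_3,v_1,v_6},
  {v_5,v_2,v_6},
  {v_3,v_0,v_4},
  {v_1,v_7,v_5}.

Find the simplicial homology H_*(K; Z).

H_0 ≅ Z,  H_1 ≅ Z^2,  H_2 ≅ Z.

Fix the vertex order v_0 < v_1 < v_2 < v_3 < v_4 < v_5 < v_6 < v_7 and write every simplex with vertices in increasing order. Then dim K = 2 and the simplices of K are:

  0-simplices (8): [v_0], [v_1], [v_2], [v_3], [v_4], [v_5], [v_6], [v_7]
  1-simplices (24): (24 of them)
  2-simplices (16): (16 of them)

Hence C_0 ≅ Z^8, C_1 ≅ Z^24, C_2 ≅ Z^16.

The boundary map ∂_1: C_1 → C_0 is given by ∂[p,q] = [q] − [p]. For instance
  ∂[v_4,v_6] = [v_6] − [v_4].
The resulting 8×24 matrix has rank 7, and its Smith normal form has invariant factors (1,1,1,1,1,1,1).

The boundary map ∂_2: C_2 → C_1 sends each 2-simplex [p,q,r] to [q,r] − [p,r] + [p,q]. For instance
  ∂[v_1,v_3,v_6] = [v_3,v_6] − [v_1,v_6] + [v_1,v_3],
  ∂[v_3,v_4,v_7] = [v_4,v_7] − [v_3,v_7] + [v_3,v_4].
As a 24×16 matrix over Z this has rank 15, with invariant factors (1,1,1,1,1,1,1,1,1,1,1,1,1,1,1).

Computing H_k = (kernel of ∂_k) / (image of ∂_{k+1}):

  H_0: rank C_0 − rank ∂_1 = 8 − 7 = 1, and the invariant factors of ∂_1 are all 1, so H_0 = Z.
  H_1: rank ker ∂_1 − rank ∂_2 = (24 − 7) − 15 = 2, and the invariant factors of ∂_2 are all 1, so H_1 = Z^2.
  H_2: rank ker ∂_2 − rank ∂_3 = (16 − 15) − 0 = 1, and there is no ∂_3, so H_2 = Z.

(K is a triangulation of the torus T^2.)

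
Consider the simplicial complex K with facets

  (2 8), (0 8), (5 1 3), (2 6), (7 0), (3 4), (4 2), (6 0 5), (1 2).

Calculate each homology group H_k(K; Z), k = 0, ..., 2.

Fix the vertex order 0 < 1 < 2 < 3 < 4 < 5 < 6 < 7 < 8 and write every simplex with vertices in increasing order. Then dim K = 2 and the simplices of K are:

  0-simplices (9): [0], [1], [2], [3], [4], [5], [6], [7], [8]
  1-simplices (13): [0,5], [0,6], [0,7], [0,8], [1,2], [1,3], [1,5], [2,4], [2,6], [2,8], [3,4], [3,5], [5,6]
  2-simplices (2): [0,5,6], [1,3,5]

giving chain groups C_0 ≅ Z^9, C_1 ≅ Z^13, C_2 ≅ Z^2.

The boundary map ∂_1: C_1 → C_0 is given by ∂[p,q] = [q] − [p]. For instance
  ∂[5,6] = [6] − [5].
As a 9×13 matrix over Z this has rank 8, with invariant factors (1,1,1,1,1,1,1,1).

∂_2: C_2 → C_1 acts by ∂[p,q,r] = [q,r] − [p,r] + [p,q]. For instance
  ∂[1,3,5] = [3,5] − [1,5] + [1,3],
  ∂[0,5,6] = [5,6] − [0,6] + [0,5].
This gives a 13×2 integer matrix of rank 2; reducing to Smith normal form yields diagonal entries (1,1).

Reading off H_k = ker ∂_k / im ∂_{k+1}:

  H_0: rank C_0 − rank ∂_1 = 9 − 8 = 1, and the invariant factors of ∂_1 are all 1, so H_0 ≅ Z.
  H_1: rank ker ∂_1 − rank ∂_2 = (13 − 8) − 2 = 3, and the invariant factors of ∂_2 are all 1, so H_1 ≅ Z^3.
  H_2: rank ker ∂_2 − rank ∂_3 = (2 − 2) − 0 = 0, and there is no ∂_3, so H_2 ≅ 0.

H_0 ≅ Z,  H_1 ≅ Z^3,  H_2 = 0.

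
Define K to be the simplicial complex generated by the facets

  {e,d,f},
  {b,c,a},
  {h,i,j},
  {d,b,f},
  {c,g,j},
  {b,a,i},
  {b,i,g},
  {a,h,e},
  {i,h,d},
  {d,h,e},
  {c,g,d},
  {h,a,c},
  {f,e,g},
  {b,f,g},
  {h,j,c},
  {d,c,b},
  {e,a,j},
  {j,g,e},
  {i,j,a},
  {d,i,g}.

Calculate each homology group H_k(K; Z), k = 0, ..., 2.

H_0 ≅ Z,  H_1 ≅ Z ⊕ Z/2Z,  H_2 = 0.

Fix the vertex order a < b < c < d < e < f < g < h < i < j and write every simplex with vertices in increasing order. Then dim K = 2 and the simplices of K are:

  0-simplices (10): a, b, c, d, e, f, g, h, i, j
  1-simplices (30): ab, ac, ae, ah, ai, aj, bc, bd, bf, bg, bi, cd, cg, ch, cj, de, df, dg, dh, di, ef, eg, eh, ej, fg, gi, gj, hi, hj, ij
  2-simplices (20): abc, abi, ach, aeh, aej, aij, bcd, bdf, bfg, bgi, cdg, cgj, chj, def, deh, dgi, dhi, efg, egj, hij

giving chain groups C_0 ≅ Z^10, C_1 ≅ Z^30, C_2 ≅ Z^20.

The boundary map ∂_1: C_1 → C_0 is given by ∂[p,q] = [q] − [p]. For instance
  ∂ae = e − a.
This gives a 10×30 integer matrix of rank 9; reducing to Smith normal form yields diagonal entries (1,1,1,1,1,1,1,1,1).

∂_2: C_2 → C_1 acts by ∂[p,q,r] = [q,r] − [p,r] + [p,q]. For instance
  ∂bcd = cd − bd + bc,
  ∂deh = eh − dh + de.
This gives a 30×20 integer matrix of rank 20; reducing to Smith normal form yields diagonal entries (1,1,1,1,1,1,1,1,1,1,1,1,1,1,1,1,1,1,1,2).

Reading off H_k = ker ∂_k / im ∂_{k+1}:

  H_0: rank C_0 − rank ∂_1 = 10 − 9 = 1, and the invariant factors of ∂_1 are all 1, so H_0 ≅ Z.
  H_1: rank ker ∂_1 − rank ∂_2 = (30 − 9) − 20 = 1, and ∂_2 has invariant factor 2 > 1, so H_1 ≅ Z ⊕ Z/2Z.
  H_2: rank ker ∂_2 − rank ∂_3 = (20 − 20) − 0 = 0, and there is no ∂_3, so H_2 ≅ 0.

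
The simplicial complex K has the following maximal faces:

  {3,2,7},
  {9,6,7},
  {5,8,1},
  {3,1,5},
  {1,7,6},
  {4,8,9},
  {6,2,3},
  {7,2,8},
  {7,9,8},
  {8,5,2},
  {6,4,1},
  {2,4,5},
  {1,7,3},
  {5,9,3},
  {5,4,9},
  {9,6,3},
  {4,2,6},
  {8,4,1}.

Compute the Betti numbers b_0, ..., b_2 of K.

b_0 = 1, b_1 = 1, b_2 = 0.

We work with the vertex ordering 1 < 2 < 3 < 4 < 5 < 6 < 7 < 8 < 9. The simplices of K, each written with vertices in increasing order, are:

  0-simplices (9): [1], [2], [3], [4], [5], [6], [7], [8], [9]
  1-simplices (27): (27 of them)
  2-simplices (18): [1,3,5], [1,3,7], [1,4,6], [1,4,8], [1,5,8], [1,6,7], [2,3,6], [2,3,7], [2,4,5], [2,4,6], [2,5,8], [2,7,8], [3,5,9], [3,6,9], [4,5,9], [4,8,9], [6,7,9], [7,8,9]

giving chain groups C_0 ≅ Z^9, C_1 ≅ Z^27, C_2 ≅ Z^18.

The boundary map ∂_1: C_1 → C_0 is given by ∂[p,q] = [q] − [p]. For instance
  ∂[2,5] = [5] − [2].
This gives a 9×27 integer matrix of rank 8; reducing to Smith normal form yields diagonal entries (1,1,1,1,1,1,1,1).

The boundary map ∂_2: C_2 → C_1 sends each 2-simplex [p,q,r] to [q,r] − [p,r] + [p,q]. For instance
  ∂[1,3,7] = [3,7] − [1,7] + [1,3],
  ∂[2,5,8] = [5,8] − [2,8] + [2,5].
As a 27×18 matrix over Z this has rank 18, with invariant factors (1,1,1,1,1,1,1,1,1,1,1,1,1,1,1,1,1,2).

Now H_k = ker ∂_k / im ∂_{k+1}, so:

  H_0: rank C_0 − rank ∂_1 = 9 − 8 = 1, and the invariant factors of ∂_1 are all 1, so H_0 = Z.
  H_1: rank ker ∂_1 − rank ∂_2 = (27 − 8) − 18 = 1, and ∂_2 has invariant factor 2 > 1, so H_1 = Z ⊕ Z_2.
  H_2: rank ker ∂_2 − rank ∂_3 = (18 − 18) − 0 = 0, and there is no ∂_3, so H_2 = 0.

Hence the Betti numbers are b_0 = 1, b_1 = 1, b_2 = 0.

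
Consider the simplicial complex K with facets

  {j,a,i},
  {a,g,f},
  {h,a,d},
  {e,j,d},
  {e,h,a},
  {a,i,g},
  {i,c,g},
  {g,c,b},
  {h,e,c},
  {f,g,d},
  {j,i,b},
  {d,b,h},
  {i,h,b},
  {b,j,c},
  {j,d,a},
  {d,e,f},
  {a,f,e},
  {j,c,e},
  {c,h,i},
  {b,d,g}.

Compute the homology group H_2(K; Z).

H_2 ≅ 0.

Fix the vertex order a < b < c < d < e < f < g < h < i < j and write every simplex with vertices in increasing order. Then dim K = 2 and the simplices of K are:

  0-simplices (10): a, b, c, d, e, f, g, h, i, j
  1-simplices (30): ad, ae, af, ag, ah, ai, aj, bc, bd, bg, bh, bi, bj, ce, cg, ch, ci, cj, de, df, dg, dh, dj, ef, eh, ej, fg, gi, hi, ij
  2-simplices (20): adh, adj, aef, aeh, afg, agi, aij, bcg, bcj, bdg, bdh, bhi, bij, ceh, cej, cgi, chi, def, dej, dfg

giving chain groups C_0 ≅ Z^10, C_1 ≅ Z^30, C_2 ≅ Z^20.

The boundary map ∂_1: C_1 → C_0 maps an edge to its endpoints' difference, ∂[p,q] = q − p. For instance
  ∂ij = j − i.
The 10×30 boundary matrix has rank 9 and Smith normal form diag(1,1,1,1,1,1,1,1,1).

The boundary map ∂_2: C_2 → C_1 maps a triangle to the signed sum of its edges. For instance
  ∂bcj = cj − bj + bc,
  ∂dfg = fg − dg + df.
As a 30×20 matrix over Z this has rank 20, with invariant factors (1,1,1,1,1,1,1,1,1,1,1,1,1,1,1,1,1,1,1,2).

Computing H_k = (kernel of ∂_k) / (image of ∂_{k+1}):

  H_2: rank ker ∂_2 − rank ∂_3 = (20 − 20) − 0 = 0, and there is no ∂_3, so H_2 = 0.

(K is a triangulation of the Klein bottle.)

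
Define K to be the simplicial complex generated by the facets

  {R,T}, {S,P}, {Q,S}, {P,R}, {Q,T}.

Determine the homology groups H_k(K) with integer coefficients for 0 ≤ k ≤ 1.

H_0 ≅ Z,  H_1 ≅ Z.

Order the vertices as P < Q < R < S < T. Listing each simplex with vertices in this order, K has dimension 1 with simplices:

  0-simplices (5): P, Q, R, S, T
  1-simplices (5): PR, PS, QS, QT, RT

giving chain groups C_0 ≅ Z^5, C_1 ≅ Z^5.

Boundary ∂_1: C_1 → C_0 sends each edge [p,q] (with p < q) to q − p.
The 5×5 boundary matrix has rank 4 and Smith normal form diag(1,1,1,1).

Now H_k = ker ∂_k / im ∂_{k+1}, so:

  H_0: rank C_0 − rank ∂_1 = 5 − 4 = 1, and the invariant factors of ∂_1 are all 1, so H_0 = Z.
  H_1: rank ker ∂_1 − rank ∂_2 = (5 − 4) − 0 = 1, and there is no ∂_2, so H_1 = Z.

As a check, the Euler characteristic is 5 − 5 = 0, which agrees with 1 − 1 = 0.
(K is a triangulation of the circle S^1.)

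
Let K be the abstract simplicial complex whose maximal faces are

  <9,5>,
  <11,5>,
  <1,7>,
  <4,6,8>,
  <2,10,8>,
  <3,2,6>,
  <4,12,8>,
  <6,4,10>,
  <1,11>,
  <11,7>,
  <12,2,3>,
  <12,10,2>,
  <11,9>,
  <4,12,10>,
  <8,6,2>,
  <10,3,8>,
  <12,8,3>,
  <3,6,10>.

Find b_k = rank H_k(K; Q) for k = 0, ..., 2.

b_0 = 2, b_1 = 2, b_2 = 0.

Take the total order 1 < 2 < 3 < 4 < 5 < 6 < 7 < 8 < 9 < 10 < 11 < 12 on the vertex set. Then K (dimension 2) consists of the simplices:

  0-simplices (12): [1], [2], [3], [4], [5], [6], [7], [8], [9], [10], [11], [12]
  1-simplices (24): (24 of them)
  2-simplices (12): [2,3,6], [2,3,12], [2,6,8], [2,8,10], [2,10,12], [3,6,10], [3,8,10], [3,8,12], [4,6,8], [4,6,10], [4,8,12], [4,10,12]

giving chain groups C_0 ≅ Z^12, C_1 ≅ Z^24, C_2 ≅ Z^12.

∂_1: C_1 → C_0 maps an edge to its endpoints' difference, ∂[p,q] = q − p.
The 12×24 boundary matrix has rank 10 and Smith normal form diag(1,1,1,1,1,1,1,1,1,1).

∂_2: C_2 → C_1 sends each 2-simplex [p,q,r] to [q,r] − [p,r] + [p,q]. For instance
  ∂[4,10,12] = [10,12] − [4,12] + [4,10],
  ∂[4,8,12] = [8,12] − [4,12] + [4,8].
The 24×12 boundary matrix has rank 12 and Smith normal form diag(1,1,1,1,1,1,1,1,1,1,1,2).

Computing H_k = (kernel of ∂_k) / (image of ∂_{k+1}):

  H_0: rank C_0 − rank ∂_1 = 12 − 10 = 2, and the invariant factors of ∂_1 are all 1, so H_0 ≅ Z^2.
  H_1: rank ker ∂_1 − rank ∂_2 = (24 − 10) − 12 = 2, and ∂_2 has invariant factor 2 > 1, so H_1 ≅ Z^2 ⊕ Z/2Z.
  H_2: rank ker ∂_2 − rank ∂_3 = (12 − 12) − 0 = 0, and there is no ∂_3, so H_2 ≅ 0.

Hence the Betti numbers are b_0 = 2, b_1 = 2, b_2 = 0.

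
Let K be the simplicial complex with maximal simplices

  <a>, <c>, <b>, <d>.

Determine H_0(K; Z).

H_0 = Z^4.

Fix the vertex order a < b < c < d and write every simplex with vertices in increasing order. Then dim K = 0 and the simplices of K are:

  0-simplices (4): a, b, c, d

so the chain groups are C_0 ≅ Z^4.

Computing H_k = (kernel of ∂_k) / (image of ∂_{k+1}):

  H_0: rank C_0 − rank ∂_1 = 4 − 0 = 4, and there is no ∂_1, so H_0 ≅ Z^4.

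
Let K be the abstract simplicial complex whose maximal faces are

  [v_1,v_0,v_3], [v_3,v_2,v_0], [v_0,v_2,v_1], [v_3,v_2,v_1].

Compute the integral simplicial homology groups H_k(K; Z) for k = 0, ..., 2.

H_0 ≅ Z,  H_1 = 0,  H_2 ≅ Z.

Fix the vertex order v_0 < v_1 < v_2 < v_3 and write every simplex with vertices in increasing order. Then dim K = 2 and the simplices of K are:

  0-simplices (4): [v_0], [v_1], [v_2], [v_3]
  1-simplices (6): [v_0,v_1], [v_0,v_2], [v_0,v_3], [v_1,v_2], [v_1,v_3], [v_2,v_3]
  2-simplices (4): [v_0,v_1,v_2], [v_0,v_1,v_3], [v_0,v_2,v_3], [v_1,v_2,v_3]

Hence C_0 ≅ Z^4, C_1 ≅ Z^6, C_2 ≅ Z^4.

Boundary ∂_1: C_1 → C_0 is given by ∂[p,q] = [q] − [p]. For instance
  ∂[v_2,v_3] = [v_3] − [v_2].
The resulting 4×6 matrix has rank 3, and its Smith normal form has invariant factors (1,1,1).

Boundary ∂_2: C_2 → C_1 maps a triangle to the signed sum of its edges. For instance
  ∂[v_0,v_1,v_3] = [v_1,v_3] − [v_0,v_3] + [v_0,v_1],
  ∂[v_0,v_1,v_2] = [v_1,v_2] − [v_0,v_2] + [v_0,v_1].
The resulting 6×4 matrix has rank 3, and its Smith normal form has invariant factors (1,1,1).

Reading off H_k = ker ∂_k / im ∂_{k+1}:

  H_0: rank C_0 − rank ∂_1 = 4 − 3 = 1, and the invariant factors of ∂_1 are all 1, so H_0 ≅ Z.
  H_1: rank ker ∂_1 − rank ∂_2 = (6 − 3) − 3 = 0, and the invariant factors of ∂_2 are all 1, so H_1 ≅ 0.
  H_2: rank ker ∂_2 − rank ∂_3 = (4 − 3) − 0 = 1, and there is no ∂_3, so H_2 ≅ Z.

As a check, the Euler characteristic is 4 − 6 + 4 = 2, which agrees with 1 − 0 + 1 = 2.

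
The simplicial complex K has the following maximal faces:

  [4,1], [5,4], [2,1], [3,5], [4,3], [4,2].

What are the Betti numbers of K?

b_0 = 1, b_1 = 2.

K has 5 vertices, 6 edges.
rank ∂_0 = 0, rank ∂_1 = 4 ⇒ b_0 = 5 − 0 − 4 = 1; all invariant factors of ∂_1 are 1 so no torsion. So H_0 = Z.
rank ∂_1 = 4, rank ∂_2 = 0 ⇒ b_1 = 6 − 4 − 0 = 2. So H_1 = Z^2.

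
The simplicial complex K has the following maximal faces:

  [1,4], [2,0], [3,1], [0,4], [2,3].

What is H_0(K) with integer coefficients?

We work with the vertex ordering 0 < 1 < 2 < 3 < 4. The simplices of K, each written with vertices in increasing order, are:

  0-simplices (5): [0], [1], [2], [3], [4]
  1-simplices (5): [0,2], [0,4], [1,3], [1,4], [2,3]

giving chain groups C_0 ≅ Z^5, C_1 ≅ Z^5.

Boundary ∂_1: C_1 → C_0 sends each edge [p,q] (with p < q) to q − p. For instance
  ∂[0,4] = [4] − [0].
The 5×5 boundary matrix has rank 4 and Smith normal form diag(1,1,1,1).

Now H_k = ker ∂_k / im ∂_{k+1}, so:

  H_0: rank C_0 − rank ∂_1 = 5 − 4 = 1, and the invariant factors of ∂_1 are all 1, so H_0 ≅ Z.

(K is a triangulation of the circle S^1.)

H_0 ≅ Z.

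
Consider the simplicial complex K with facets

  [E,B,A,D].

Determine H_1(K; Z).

H_1 = 0.

Take the total order A < B < D < E on the vertex set. Then K (dimension 3) consists of the simplices:

  0-simplices (4): A, B, D, E
  1-simplices (6): AB, AD, AE, BD, BE, DE
  2-simplices (4): ABD, ABE, ADE, BDE
  3-simplices (1): ABDE

Hence C_0 ≅ Z^4, C_1 ≅ Z^6, C_2 ≅ Z^4, C_3 ≅ Z^1.

The boundary map ∂_1: C_1 → C_0 sends each edge [p,q] (with p < q) to q − p. For instance
  ∂DE = E − D.
As a 4×6 matrix over Z this has rank 3, with invariant factors (1,1,1).

The boundary map ∂_2: C_2 → C_1 maps a triangle to the signed sum of its edges. For instance
  ∂ABE = BE − AE + AB,
  ∂ADE = DE − AE + AD.
The resulting 6×4 matrix has rank 3, and its Smith normal form has invariant factors (1,1,1).

Boundary ∂_3: C_3 → C_2 sends each 3-simplex σ to the alternating sum Σ_i (−1)^i (σ with its i-th vertex removed). For instance
  ∂ABDE = BDE − ADE + ABE − ABD.
As a 4×1 matrix over Z this has rank 1, with invariant factors (1).

Computing H_k = (kernel of ∂_k) / (image of ∂_{k+1}):

  H_1: rank ker ∂_1 − rank ∂_2 = (6 − 3) − 3 = 0, and the invariant factors of ∂_2 are all 1, so H_1 ≅ 0.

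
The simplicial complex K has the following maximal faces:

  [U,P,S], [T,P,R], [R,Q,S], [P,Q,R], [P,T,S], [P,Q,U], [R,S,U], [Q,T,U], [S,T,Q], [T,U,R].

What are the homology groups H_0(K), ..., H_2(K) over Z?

Fix the vertex order P < Q < R < S < T < U and write every simplex with vertices in increasing order. Then dim K = 2 and the simplices of K are:

  0-simplices (6): P, Q, R, S, T, U
  1-simplices (15): PQ, PR, PS, PT, PU, QR, QS, QT, QU, RS, RT, RU, ST, SU, TU
  2-simplices (10): PQR, PQU, PRT, PST, PSU, QRS, QST, QTU, RSU, RTU

giving chain groups C_0 ≅ Z^6, C_1 ≅ Z^15, C_2 ≅ Z^10.

Boundary ∂_1: C_1 → C_0 sends each edge [p,q] (with p < q) to q − p. For instance
  ∂RS = S − R.
The 6×15 boundary matrix has rank 5 and Smith normal form diag(1,1,1,1,1).

The boundary map ∂_2: C_2 → C_1 maps a triangle to the signed sum of its edges. For instance
  ∂PQU = QU − PU + PQ,
  ∂PST = ST − PT + PS.
The resulting 15×10 matrix has rank 10, and its Smith normal form has invariant factors (1,1,1,1,1,1,1,1,1,2).

Reading off H_k = ker ∂_k / im ∂_{k+1}:

  H_0: rank C_0 − rank ∂_1 = 6 − 5 = 1, and the invariant factors of ∂_1 are all 1, so H_0 ≅ Z.
  H_1: rank ker ∂_1 − rank ∂_2 = (15 − 5) − 10 = 0, and ∂_2 has invariant factor 2 > 1, so H_1 ≅ Z/2.
  H_2: rank ker ∂_2 − rank ∂_3 = (10 − 10) − 0 = 0, and there is no ∂_3, so H_2 ≅ 0.

(K is a triangulation of the real projective plane RP^2.)

H_0 ≅ Z,  H_1 ≅ Z/2,  H_2 = 0.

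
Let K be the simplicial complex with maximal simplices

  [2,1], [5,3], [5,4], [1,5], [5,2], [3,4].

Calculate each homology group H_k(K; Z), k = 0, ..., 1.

Fix the vertex order 1 < 2 < 3 < 4 < 5 and write every simplex with vertices in increasing order. Then dim K = 1 and the simplices of K are:

  0-simplices (5): [1], [2], [3], [4], [5]
  1-simplices (6): [1,2], [1,5], [2,5], [3,4], [3,5], [4,5]

Hence C_0 ≅ Z^5, C_1 ≅ Z^6.

The boundary map ∂_1: C_1 → C_0 sends each edge [p,q] (with p < q) to q − p. For instance
  ∂[4,5] = [5] − [4].
This gives a 5×6 integer matrix of rank 4; reducing to Smith normal form yields diagonal entries (1,1,1,1).

Now H_k = ker ∂_k / im ∂_{k+1}, so:

  H_0: rank C_0 − rank ∂_1 = 5 − 4 = 1, and the invariant factors of ∂_1 are all 1, so H_0 = Z.
  H_1: rank ker ∂_1 − rank ∂_2 = (6 − 4) − 0 = 2, and there is no ∂_2, so H_1 = Z^2.

As a check, the Euler characteristic is 5 − 6 = -1, which agrees with 1 − 2 = -1.
(K is a triangulation of a wedge of 2 circles.)

H_0 ≅ Z,  H_1 ≅ Z^2.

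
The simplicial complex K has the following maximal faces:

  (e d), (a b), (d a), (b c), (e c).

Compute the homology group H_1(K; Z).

H_1 = Z.

Fix the vertex order a < b < c < d < e and write every simplex with vertices in increasing order. Then dim K = 1 and the simplices of K are:

  0-simplices (5): a, b, c, d, e
  1-simplices (5): ab, ad, bc, ce, de

so the chain groups are C_0 ≅ Z^5, C_1 ≅ Z^5.

Boundary ∂_1: C_1 → C_0 maps an edge to its endpoints' difference, ∂[p,q] = q − p.
The resulting 5×5 matrix has rank 4, and its Smith normal form has invariant factors (1,1,1,1).

Reading off H_k = ker ∂_k / im ∂_{k+1}:

  H_1: rank ker ∂_1 − rank ∂_2 = (5 − 4) − 0 = 1, and there is no ∂_2, so H_1 = Z.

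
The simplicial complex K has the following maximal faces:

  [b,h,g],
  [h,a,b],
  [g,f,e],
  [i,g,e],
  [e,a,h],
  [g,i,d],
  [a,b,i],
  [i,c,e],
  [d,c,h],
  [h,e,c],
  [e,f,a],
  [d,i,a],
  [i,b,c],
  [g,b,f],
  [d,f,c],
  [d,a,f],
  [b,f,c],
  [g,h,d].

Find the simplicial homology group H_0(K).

Order the vertices as a < b < c < d < e < f < g < h < i. Listing each simplex with vertices in this order, K has dimension 2 with simplices:

  0-simplices (9): a, b, c, d, e, f, g, h, i
  1-simplices (27): ab, ad, ae, af, ah, ai, bc, bf, bg, bh, bi, cd, ce, cf, ch, ci, df, dg, dh, di, ef, eg, eh, ei, fg, gh, gi
  2-simplices (18): abh, abi, adf, adi, aef, aeh, bcf, bci, bfg, bgh, cdf, cdh, ceh, cei, dgh, dgi, efg, egi

so the chain groups are C_0 ≅ Z^9, C_1 ≅ Z^27, C_2 ≅ Z^18.

The boundary map ∂_1: C_1 → C_0 sends each edge [p,q] (with p < q) to q − p.
The resulting 9×27 matrix has rank 8, and its Smith normal form has invariant factors (1,1,1,1,1,1,1,1).

Boundary ∂_2: C_2 → C_1 maps a triangle to the signed sum of its edges. For instance
  ∂adi = di − ai + ad,
  ∂bcf = cf − bf + bc.
This gives a 27×18 integer matrix of rank 17; reducing to Smith normal form yields diagonal entries (1,1,1,1,1,1,1,1,1,1,1,1,1,1,1,1,1).

Reading off H_k = ker ∂_k / im ∂_{k+1}:

  H_0: rank C_0 − rank ∂_1 = 9 − 8 = 1, and the invariant factors of ∂_1 are all 1, so H_0 ≅ Z.

(K is a triangulation of the torus T^2.)

H_0 ≅ Z.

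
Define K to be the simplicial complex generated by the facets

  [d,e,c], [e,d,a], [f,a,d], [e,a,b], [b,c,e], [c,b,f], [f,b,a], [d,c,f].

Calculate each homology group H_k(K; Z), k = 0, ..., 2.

H_0 ≅ Z,  H_1 = 0,  H_2 ≅ Z.

Take the total order a < b < c < d < e < f on the vertex set. Then K (dimension 2) consists of the simplices:

  0-simplices (6): a, b, c, d, e, f
  1-simplices (12): ab, ad, ae, af, bc, be, bf, cd, ce, cf, de, df
  2-simplices (8): abe, abf, ade, adf, bce, bcf, cde, cdf

Hence C_0 ≅ Z^6, C_1 ≅ Z^12, C_2 ≅ Z^8.

The boundary map ∂_1: C_1 → C_0 is given by ∂[p,q] = [q] − [p]. For instance
  ∂de = e − d.
The resulting 6×12 matrix has rank 5, and its Smith normal form has invariant factors (1,1,1,1,1).

∂_2: C_2 → C_1 sends each 2-simplex [p,q,r] to [q,r] − [p,r] + [p,q]. For instance
  ∂abe = be − ae + ab,
  ∂bcf = cf − bf + bc.
The 12×8 boundary matrix has rank 7 and Smith normal form diag(1,1,1,1,1,1,1).

Reading off H_k = ker ∂_k / im ∂_{k+1}:

  H_0: rank C_0 − rank ∂_1 = 6 − 5 = 1, and the invariant factors of ∂_1 are all 1, so H_0 ≅ Z.
  H_1: rank ker ∂_1 − rank ∂_2 = (12 − 5) − 7 = 0, and the invariant factors of ∂_2 are all 1, so H_1 ≅ 0.
  H_2: rank ker ∂_2 − rank ∂_3 = (8 − 7) − 0 = 1, and there is no ∂_3, so H_2 ≅ Z.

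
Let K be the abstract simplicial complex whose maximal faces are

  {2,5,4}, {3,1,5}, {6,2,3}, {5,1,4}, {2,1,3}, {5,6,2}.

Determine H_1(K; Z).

H_1 ≅ Z.

Fix the vertex order 1 < 2 < 3 < 4 < 5 < 6 and write every simplex with vertices in increasing order. Then dim K = 2 and the simplices of K are:

  0-simplices (6): [1], [2], [3], [4], [5], [6]
  1-simplices (12): [1,2], [1,3], [1,4], [1,5], [2,3], [2,4], [2,5], [2,6], [3,5], [3,6], [4,5], [5,6]
  2-simplices (6): [1,2,3], [1,3,5], [1,4,5], [2,3,6], [2,4,5], [2,5,6]

Hence C_0 ≅ Z^6, C_1 ≅ Z^12, C_2 ≅ Z^6.

Boundary ∂_1: C_1 → C_0 is given by ∂[p,q] = [q] − [p]. For instance
  ∂[1,3] = [3] − [1].
The resulting 6×12 matrix has rank 5, and its Smith normal form has invariant factors (1,1,1,1,1).

The boundary map ∂_2: C_2 → C_1 acts by ∂[p,q,r] = [q,r] − [p,r] + [p,q]. For instance
  ∂[1,3,5] = [3,5] − [1,5] + [1,3],
  ∂[2,5,6] = [5,6] − [2,6] + [2,5].
The 12×6 boundary matrix has rank 6 and Smith normal form diag(1,1,1,1,1,1).

Reading off H_k = ker ∂_k / im ∂_{k+1}:

  H_1: rank ker ∂_1 − rank ∂_2 = (12 − 5) − 6 = 1, and the invariant factors of ∂_2 are all 1, so H_1 = Z.

(K is a triangulation of the cylinder S^1 x I.)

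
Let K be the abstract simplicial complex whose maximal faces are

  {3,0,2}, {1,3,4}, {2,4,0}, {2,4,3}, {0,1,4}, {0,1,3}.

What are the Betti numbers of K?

b_0 = 1, b_1 = 0, b_2 = 1.

Take the total order 0 < 1 < 2 < 3 < 4 on the vertex set. Then K (dimension 2) consists of the simplices:

  0-simplices (5): [0], [1], [2], [3], [4]
  1-simplices (9): [0,1], [0,2], [0,3], [0,4], [1,3], [1,4], [2,3], [2,4], [3,4]
  2-simplices (6): [0,1,3], [0,1,4], [0,2,3], [0,2,4], [1,3,4], [2,3,4]

Hence C_0 ≅ Z^5, C_1 ≅ Z^9, C_2 ≅ Z^6.

∂_1: C_1 → C_0 is given by ∂[p,q] = [q] − [p]. For instance
  ∂[2,3] = [3] − [2].
As a 5×9 matrix over Z this has rank 4, with invariant factors (1,1,1,1).

The boundary map ∂_2: C_2 → C_1 maps a triangle to the signed sum of its edges. For instance
  ∂[0,2,4] = [2,4] − [0,4] + [0,2],
  ∂[2,3,4] = [3,4] − [2,4] + [2,3].
The resulting 9×6 matrix has rank 5, and its Smith normal form has invariant factors (1,1,1,1,1).

From H_k ≅ ker(∂_k) / im(∂_{k+1}) we obtain:

  H_0: rank C_0 − rank ∂_1 = 5 − 4 = 1, and the invariant factors of ∂_1 are all 1, so H_0 = Z.
  H_1: rank ker ∂_1 − rank ∂_2 = (9 − 4) − 5 = 0, and the invariant factors of ∂_2 are all 1, so H_1 = 0.
  H_2: rank ker ∂_2 − rank ∂_3 = (6 − 5) − 0 = 1, and there is no ∂_3, so H_2 = Z.

As a check, the Euler characteristic is 5 − 9 + 6 = 2, which agrees with 1 − 0 + 1 = 2.

Hence the Betti numbers are b_0 = 1, b_1 = 0, b_2 = 1.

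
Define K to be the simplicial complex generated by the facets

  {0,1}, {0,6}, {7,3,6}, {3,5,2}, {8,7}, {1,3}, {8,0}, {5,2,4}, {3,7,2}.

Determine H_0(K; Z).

Take the total order 0 < 1 < 2 < 3 < 4 < 5 < 6 < 7 < 8 on the vertex set. Then K (dimension 2) consists of the simplices:

  0-simplices (9): [0], [1], [2], [3], [4], [5], [6], [7], [8]
  1-simplices (14): [0,1], [0,6], [0,8], [1,3], [2,3], [2,4], [2,5], [2,7], [3,5], [3,6], [3,7], [4,5], [6,7], [7,8]
  2-simplices (4): [2,3,5], [2,3,7], [2,4,5], [3,6,7]

so the chain groups are C_0 ≅ Z^9, C_1 ≅ Z^14, C_2 ≅ Z^4.

The boundary map ∂_1: C_1 → C_0 is given by ∂[p,q] = [q] − [p]. For instance
  ∂[7,8] = [8] − [7].
The resulting 9×14 matrix has rank 8, and its Smith normal form has invariant factors (1,1,1,1,1,1,1,1).

Boundary ∂_2: C_2 → C_1 sends each 2-simplex [p,q,r] to [q,r] − [p,r] + [p,q]. For instance
  ∂[2,4,5] = [4,5] − [2,5] + [2,4],
  ∂[2,3,5] = [3,5] − [2,5] + [2,3].
This gives a 14×4 integer matrix of rank 4; reducing to Smith normal form yields diagonal entries (1,1,1,1).

Computing H_k = (kernel of ∂_k) / (image of ∂_{k+1}):

  H_0: rank C_0 − rank ∂_1 = 9 − 8 = 1, and the invariant factors of ∂_1 are all 1, so H_0 = Z.

H_0 ≅ Z.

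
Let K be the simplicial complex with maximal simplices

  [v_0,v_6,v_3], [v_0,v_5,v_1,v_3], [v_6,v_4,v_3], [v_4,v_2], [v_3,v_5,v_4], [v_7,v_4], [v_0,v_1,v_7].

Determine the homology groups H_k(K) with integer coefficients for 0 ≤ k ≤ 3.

Order the vertices as v_0 < v_1 < v_2 < v_3 < v_4 < v_5 < v_6 < v_7. Listing each simplex with vertices in this order, K has dimension 3 with simplices:

  0-simplices (8): [v_0], [v_1], [v_2], [v_3], [v_4], [v_5], [v_6], [v_7]
  1-simplices (15): (15 of them)
  2-simplices (8): [v_0,v_1,v_3], [v_0,v_1,v_5], [v_0,v_1,v_7], [v_0,v_3,v_5], [v_0,v_3,v_6], [v_1,v_3,v_5], [v_3,v_4,v_5], [v_3,v_4,v_6]
  3-simplices (1): [v_0,v_1,v_3,v_5]

Hence C_0 ≅ Z^8, C_1 ≅ Z^15, C_2 ≅ Z^8, C_3 ≅ Z^1.

∂_1: C_1 → C_0 maps an edge to its endpoints' difference, ∂[p,q] = q − p. For instance
  ∂[v_1,v_3] = [v_3] − [v_1].
The resulting 8×15 matrix has rank 7, and its Smith normal form has invariant factors (1,1,1,1,1,1,1).

∂_2: C_2 → C_1 sends each 2-simplex [p,q,r] to [q,r] − [p,r] + [p,q]. For instance
  ∂[v_0,v_3,v_5] = [v_3,v_5] − [v_0,v_5] + [v_0,v_3],
  ∂[v_0,v_1,v_5] = [v_1,v_5] − [v_0,v_5] + [v_0,v_1].
As a 15×8 matrix over Z this has rank 7, with invariant factors (1,1,1,1,1,1,1).

∂_3: C_3 → C_2 sends each 3-simplex σ to the alternating sum Σ_i (−1)^i (σ with its i-th vertex removed). For instance
  ∂[v_0,v_1,v_3,v_5] = [v_1,v_3,v_5] − [v_0,v_3,v_5] + [v_0,v_1,v_5] − [v_0,v_1,v_3].
As a 8×1 matrix over Z this has rank 1, with invariant factors (1).

Reading off H_k = ker ∂_k / im ∂_{k+1}:

  H_0: rank C_0 − rank ∂_1 = 8 − 7 = 1, and the invariant factors of ∂_1 are all 1, so H_0 = Z.
  H_1: rank ker ∂_1 − rank ∂_2 = (15 − 7) − 7 = 1, and the invariant factors of ∂_2 are all 1, so H_1 = Z.
  H_2: rank ker ∂_2 − rank ∂_3 = (8 − 7) − 1 = 0, and the invariant factors of ∂_3 are all 1, so H_2 = 0.
  H_3: rank ker ∂_3 − rank ∂_4 = (1 − 1) − 0 = 0, and there is no ∂_4, so H_3 = 0.

As a check, the Euler characteristic is 8 − 15 + 8 − 1 = 0, which agrees with 1 − 1 + 0 − 0 = 0.

H_0 = Z,  H_1 = Z,  H_2 = 0,  H_3 = 0.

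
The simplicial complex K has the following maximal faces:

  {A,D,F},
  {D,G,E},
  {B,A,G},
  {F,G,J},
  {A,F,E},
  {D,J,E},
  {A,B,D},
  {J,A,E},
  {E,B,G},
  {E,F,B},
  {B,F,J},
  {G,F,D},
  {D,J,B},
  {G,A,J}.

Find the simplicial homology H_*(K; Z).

H_0 = Z,  H_1 = Z^2,  H_2 = Z.

K has 7 vertices, 21 edges, 14 triangles.
rank ∂_0 = 0, rank ∂_1 = 6 ⇒ b_0 = 7 − 0 − 6 = 1; all invariant factors of ∂_1 are 1 so no torsion. So H_0 ≅ Z.
rank ∂_1 = 6, rank ∂_2 = 13 ⇒ b_1 = 21 − 6 − 13 = 2; all invariant factors of ∂_2 are 1 so no torsion. So H_1 ≅ Z^2.
rank ∂_2 = 13, rank ∂_3 = 0 ⇒ b_2 = 14 − 13 − 0 = 1. So H_2 ≅ Z.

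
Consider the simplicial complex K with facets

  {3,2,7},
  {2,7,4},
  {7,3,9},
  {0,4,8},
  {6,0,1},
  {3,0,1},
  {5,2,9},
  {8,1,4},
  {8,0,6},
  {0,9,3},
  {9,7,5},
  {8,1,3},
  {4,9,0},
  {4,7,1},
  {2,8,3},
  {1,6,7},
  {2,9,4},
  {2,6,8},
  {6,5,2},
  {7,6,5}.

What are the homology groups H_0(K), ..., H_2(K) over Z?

H_0 ≅ Z,  H_1 ≅ Z ⊕ Z/2Z,  H_2 = 0.

We work with the vertex ordering 0 < 1 < 2 < 3 < 4 < 5 < 6 < 7 < 8 < 9. The simplices of K, each written with vertices in increasing order, are:

  0-simplices (10): [0], [1], [2], [3], [4], [5], [6], [7], [8], [9]
  1-simplices (30): (30 of them)
  2-simplices (20): (20 of them)

so the chain groups are C_0 ≅ Z^10, C_1 ≅ Z^30, C_2 ≅ Z^20.

Boundary ∂_1: C_1 → C_0 sends each edge [p,q] (with p < q) to q − p.
The resulting 10×30 matrix has rank 9, and its Smith normal form has invariant factors (1,1,1,1,1,1,1,1,1).

∂_2: C_2 → C_1 acts by ∂[p,q,r] = [q,r] − [p,r] + [p,q]. For instance
  ∂[2,3,8] = [3,8] − [2,8] + [2,3],
  ∂[1,3,8] = [3,8] − [1,8] + [1,3].
The resulting 30×20 matrix has rank 20, and its Smith normal form has invariant factors (1,1,1,1,1,1,1,1,1,1,1,1,1,1,1,1,1,1,1,2).

From H_k ≅ ker(∂_k) / im(∂_{k+1}) we obtain:

  H_0: rank C_0 − rank ∂_1 = 10 − 9 = 1, and the invariant factors of ∂_1 are all 1, so H_0 ≅ Z.
  H_1: rank ker ∂_1 − rank ∂_2 = (30 − 9) − 20 = 1, and ∂_2 has invariant factor 2 > 1, so H_1 ≅ Z ⊕ Z/2Z.
  H_2: rank ker ∂_2 − rank ∂_3 = (20 − 20) − 0 = 0, and there is no ∂_3, so H_2 ≅ 0.

(K is a triangulation of the Klein bottle.)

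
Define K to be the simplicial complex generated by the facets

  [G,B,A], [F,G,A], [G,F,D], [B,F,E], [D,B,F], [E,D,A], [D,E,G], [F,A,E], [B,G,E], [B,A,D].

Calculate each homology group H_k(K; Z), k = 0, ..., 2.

H_0 ≅ Z,  H_1 ≅ Z/2,  H_2 = 0.

Order the vertices as A < B < D < E < F < G. Listing each simplex with vertices in this order, K has dimension 2 with simplices:

  0-simplices (6): A, B, D, E, F, G
  1-simplices (15): AB, AD, AE, AF, AG, BD, BE, BF, BG, DE, DF, DG, EF, EG, FG
  2-simplices (10): ABD, ABG, ADE, AEF, AFG, BDF, BEF, BEG, DEG, DFG

giving chain groups C_0 ≅ Z^6, C_1 ≅ Z^15, C_2 ≅ Z^10.

The boundary map ∂_1: C_1 → C_0 maps an edge to its endpoints' difference, ∂[p,q] = q − p. For instance
  ∂EG = G − E.
The resulting 6×15 matrix has rank 5, and its Smith normal form has invariant factors (1,1,1,1,1).

∂_2: C_2 → C_1 sends each 2-simplex [p,q,r] to [q,r] − [p,r] + [p,q]. For instance
  ∂ABD = BD − AD + AB,
  ∂AFG = FG − AG + AF.
As a 15×10 matrix over Z this has rank 10, with invariant factors (1,1,1,1,1,1,1,1,1,2).

Reading off H_k = ker ∂_k / im ∂_{k+1}:

  H_0: rank C_0 − rank ∂_1 = 6 − 5 = 1, and the invariant factors of ∂_1 are all 1, so H_0 = Z.
  H_1: rank ker ∂_1 − rank ∂_2 = (15 − 5) − 10 = 0, and ∂_2 has invariant factor 2 > 1, so H_1 = Z/2.
  H_2: rank ker ∂_2 − rank ∂_3 = (10 − 10) − 0 = 0, and there is no ∂_3, so H_2 = 0.

As a check, the Euler characteristic is 6 − 15 + 10 = 1, which agrees with 1 − 0 + 0 = 1.
(K is a triangulation of the real projective plane RP^2.)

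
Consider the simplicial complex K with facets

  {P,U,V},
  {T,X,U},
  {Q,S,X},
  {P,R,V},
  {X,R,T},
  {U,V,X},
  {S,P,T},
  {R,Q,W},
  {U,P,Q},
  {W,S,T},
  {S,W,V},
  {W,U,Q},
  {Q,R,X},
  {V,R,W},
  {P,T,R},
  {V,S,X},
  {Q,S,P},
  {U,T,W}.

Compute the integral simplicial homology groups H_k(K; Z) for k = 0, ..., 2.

H_0 ≅ Z,  H_1 ≅ Z^2,  H_2 ≅ Z.

Fix the vertex order P < Q < R < S < T < U < V < W < X and write every simplex with vertices in increasing order. Then dim K = 2 and the simplices of K are:

  0-simplices (9): P, Q, R, S, T, U, V, W, X
  1-simplices (27): PQ, PR, PS, PT, PU, PV, QR, QS, QU, QW, QX, RT, RV, RW, RX, ST, SV, SW, SX, TU, TW, TX, UV, UW, UX, VW, VX
  2-simplices (18): PQS, PQU, PRT, PRV, PST, PUV, QRW, QRX, QSX, QUW, RTX, RVW, STW, SVW, SVX, TUW, TUX, UVX

Hence C_0 ≅ Z^9, C_1 ≅ Z^27, C_2 ≅ Z^18.

∂_1: C_1 → C_0 maps an edge to its endpoints' difference, ∂[p,q] = q − p.
As a 9×27 matrix over Z this has rank 8, with invariant factors (1,1,1,1,1,1,1,1).

Boundary ∂_2: C_2 → C_1 acts by ∂[p,q,r] = [q,r] − [p,r] + [p,q]. For instance
  ∂PRV = RV − PV + PR,
  ∂QSX = SX − QX + QS.
As a 27×18 matrix over Z this has rank 17, with invariant factors (1,1,1,1,1,1,1,1,1,1,1,1,1,1,1,1,1).

Computing H_k = (kernel of ∂_k) / (image of ∂_{k+1}):

  H_0: rank C_0 − rank ∂_1 = 9 − 8 = 1, and the invariant factors of ∂_1 are all 1, so H_0 ≅ Z.
  H_1: rank ker ∂_1 − rank ∂_2 = (27 − 8) − 17 = 2, and the invariant factors of ∂_2 are all 1, so H_1 ≅ Z^2.
  H_2: rank ker ∂_2 − rank ∂_3 = (18 − 17) − 0 = 1, and there is no ∂_3, so H_2 ≅ Z.

As a check, the Euler characteristic is 9 − 27 + 18 = 0, which agrees with 1 − 2 + 1 = 0.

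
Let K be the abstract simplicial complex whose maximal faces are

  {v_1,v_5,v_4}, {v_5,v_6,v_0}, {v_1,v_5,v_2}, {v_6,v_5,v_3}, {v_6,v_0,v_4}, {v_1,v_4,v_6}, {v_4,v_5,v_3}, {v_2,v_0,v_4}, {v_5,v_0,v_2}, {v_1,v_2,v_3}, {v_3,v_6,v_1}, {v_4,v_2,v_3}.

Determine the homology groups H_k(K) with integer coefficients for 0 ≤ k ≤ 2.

Order the vertices as v_0 < v_1 < v_2 < v_3 < v_4 < v_5 < v_6. Listing each simplex with vertices in this order, K has dimension 2 with simplices:

  0-simplices (7): [v_0], [v_1], [v_2], [v_3], [v_4], [v_5], [v_6]
  1-simplices (18): (18 of them)
  2-simplices (12): (12 of them)

so the chain groups are C_0 ≅ Z^7, C_1 ≅ Z^18, C_2 ≅ Z^12.

∂_1: C_1 → C_0 sends each edge [p,q] (with p < q) to q − p. For instance
  ∂[v_2,v_5] = [v_5] − [v_2].
The resulting 7×18 matrix has rank 6, and its Smith normal form has invariant factors (1,1,1,1,1,1).

Boundary ∂_2: C_2 → C_1 maps a triangle to the signed sum of its edges. For instance
  ∂[v_0,v_2,v_4] = [v_2,v_4] − [v_0,v_4] + [v_0,v_2],
  ∂[v_3,v_5,v_6] = [v_5,v_6] − [v_3,v_6] + [v_3,v_5].
The 18×12 boundary matrix has rank 12 and Smith normal form diag(1,1,1,1,1,1,1,1,1,1,1,2).

Computing H_k = (kernel of ∂_k) / (image of ∂_{k+1}):

  H_0: rank C_0 − rank ∂_1 = 7 − 6 = 1, and the invariant factors of ∂_1 are all 1, so H_0 = Z.
  H_1: rank ker ∂_1 − rank ∂_2 = (18 − 6) − 12 = 0, and ∂_2 has invariant factor 2 > 1, so H_1 = Z_2.
  H_2: rank ker ∂_2 − rank ∂_3 = (12 − 12) − 0 = 0, and there is no ∂_3, so H_2 = 0.

H_0 ≅ Z,  H_1 ≅ Z_2,  H_2 = 0.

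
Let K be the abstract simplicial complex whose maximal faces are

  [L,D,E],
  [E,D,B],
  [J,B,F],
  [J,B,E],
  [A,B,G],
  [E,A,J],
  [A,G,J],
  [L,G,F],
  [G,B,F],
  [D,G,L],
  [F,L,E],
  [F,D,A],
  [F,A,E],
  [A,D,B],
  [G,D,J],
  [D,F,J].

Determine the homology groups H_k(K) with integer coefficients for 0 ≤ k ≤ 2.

Fix the vertex order A < B < D < E < F < G < J < L and write every simplex with vertices in increasing order. Then dim K = 2 and the simplices of K are:

  0-simplices (8): A, B, D, E, F, G, J, L
  1-simplices (24): AB, AD, AE, AF, AG, AJ, BD, BE, BF, BG, BJ, DE, DF, DG, DJ, DL, EF, EJ, EL, FG, FJ, FL, GJ, GL
  2-simplices (16): ABD, ABG, ADF, AEF, AEJ, AGJ, BDE, BEJ, BFG, BFJ, DEL, DFJ, DGJ, DGL, EFL, FGL

so the chain groups are C_0 ≅ Z^8, C_1 ≅ Z^24, C_2 ≅ Z^16.

∂_1: C_1 → C_0 is given by ∂[p,q] = [q] − [p].
As a 8×24 matrix over Z this has rank 7, with invariant factors (1,1,1,1,1,1,1).

Boundary ∂_2: C_2 → C_1 sends each 2-simplex [p,q,r] to [q,r] − [p,r] + [p,q]. For instance
  ∂AGJ = GJ − AJ + AG,
  ∂BFJ = FJ − BJ + BF.
The resulting 24×16 matrix has rank 15, and its Smith normal form has invariant factors (1,1,1,1,1,1,1,1,1,1,1,1,1,1,1).

Reading off H_k = ker ∂_k / im ∂_{k+1}:

  H_0: rank C_0 − rank ∂_1 = 8 − 7 = 1, and the invariant factors of ∂_1 are all 1, so H_0 ≅ Z.
  H_1: rank ker ∂_1 − rank ∂_2 = (24 − 7) − 15 = 2, and the invariant factors of ∂_2 are all 1, so H_1 ≅ Z^2.
  H_2: rank ker ∂_2 − rank ∂_3 = (16 − 15) − 0 = 1, and there is no ∂_3, so H_2 ≅ Z.

H_0 = Z,  H_1 = Z^2,  H_2 = Z.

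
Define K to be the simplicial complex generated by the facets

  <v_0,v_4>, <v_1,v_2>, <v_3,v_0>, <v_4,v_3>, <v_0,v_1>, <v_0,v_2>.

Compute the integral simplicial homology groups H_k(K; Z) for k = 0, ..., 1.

H_0 ≅ Z,  H_1 ≅ Z^2.

We work with the vertex ordering v_0 < v_1 < v_2 < v_3 < v_4. The simplices of K, each written with vertices in increasing order, are:

  0-simplices (5): [v_0], [v_1], [v_2], [v_3], [v_4]
  1-simplices (6): [v_0,v_1], [v_0,v_2], [v_0,v_3], [v_0,v_4], [v_1,v_2], [v_3,v_4]

so the chain groups are C_0 ≅ Z^5, C_1 ≅ Z^6.

The boundary map ∂_1: C_1 → C_0 maps an edge to its endpoints' difference, ∂[p,q] = q − p. For instance
  ∂[v_0,v_3] = [v_3] − [v_0].
As a 5×6 matrix over Z this has rank 4, with invariant factors (1,1,1,1).

From H_k ≅ ker(∂_k) / im(∂_{k+1}) we obtain:

  H_0: rank C_0 − rank ∂_1 = 5 − 4 = 1, and the invariant factors of ∂_1 are all 1, so H_0 = Z.
  H_1: rank ker ∂_1 − rank ∂_2 = (6 − 4) − 0 = 2, and there is no ∂_2, so H_1 = Z^2.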